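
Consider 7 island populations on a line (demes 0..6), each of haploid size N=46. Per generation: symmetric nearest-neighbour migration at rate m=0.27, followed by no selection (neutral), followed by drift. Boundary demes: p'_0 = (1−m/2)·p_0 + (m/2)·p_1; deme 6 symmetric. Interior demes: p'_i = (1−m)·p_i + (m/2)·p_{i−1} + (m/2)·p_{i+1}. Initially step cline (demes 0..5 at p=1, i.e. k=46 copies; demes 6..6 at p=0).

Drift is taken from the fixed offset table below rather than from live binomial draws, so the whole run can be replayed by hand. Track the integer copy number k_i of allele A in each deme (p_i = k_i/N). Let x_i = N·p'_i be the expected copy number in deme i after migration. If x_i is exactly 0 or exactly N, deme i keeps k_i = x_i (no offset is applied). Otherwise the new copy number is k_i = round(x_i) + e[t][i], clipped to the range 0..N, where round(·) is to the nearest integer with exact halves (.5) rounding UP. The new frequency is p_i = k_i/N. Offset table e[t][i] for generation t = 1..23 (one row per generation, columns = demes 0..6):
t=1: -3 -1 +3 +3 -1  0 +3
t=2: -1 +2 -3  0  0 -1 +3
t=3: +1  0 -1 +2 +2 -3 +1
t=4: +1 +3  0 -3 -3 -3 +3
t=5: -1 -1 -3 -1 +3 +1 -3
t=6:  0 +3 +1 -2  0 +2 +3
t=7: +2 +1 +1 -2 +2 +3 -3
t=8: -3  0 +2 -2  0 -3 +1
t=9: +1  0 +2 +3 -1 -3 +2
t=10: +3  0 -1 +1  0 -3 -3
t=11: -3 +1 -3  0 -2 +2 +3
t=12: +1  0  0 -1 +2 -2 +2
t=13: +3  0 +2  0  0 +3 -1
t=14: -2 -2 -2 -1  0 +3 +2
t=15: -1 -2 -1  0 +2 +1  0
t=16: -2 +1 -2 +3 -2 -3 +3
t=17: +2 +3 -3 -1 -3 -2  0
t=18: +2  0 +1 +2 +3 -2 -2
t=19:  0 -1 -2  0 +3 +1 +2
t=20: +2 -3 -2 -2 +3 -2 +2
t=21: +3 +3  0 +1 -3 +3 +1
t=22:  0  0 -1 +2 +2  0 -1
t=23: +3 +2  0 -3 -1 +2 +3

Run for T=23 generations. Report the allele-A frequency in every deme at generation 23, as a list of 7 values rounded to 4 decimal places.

t=0: k=[46 46 46 46 46 46 0]
t=1: x=[46.0000 46.0000 46.0000 46.0000 46.0000 39.7900 6.2100] k=[46 46 46 46 46 40 9]
t=2: x=[46.0000 46.0000 46.0000 46.0000 45.1900 36.6250 13.1850] k=[46 46 46 46 45 36 16]
t=3: x=[46.0000 46.0000 46.0000 45.8650 43.9200 34.5150 18.7000] k=[46 46 46 46 46 32 20]
t=4: x=[46.0000 46.0000 46.0000 46.0000 44.1100 32.2700 21.6200] k=[46 46 46 46 41 29 25]
t=5: x=[46.0000 46.0000 46.0000 45.3250 40.0550 30.0800 25.5400] k=[46 46 46 44 43 31 23]
t=6: x=[46.0000 46.0000 45.7300 44.1350 41.5150 31.5400 24.0800] k=[46 46 46 42 42 34 27]
t=7: x=[46.0000 46.0000 45.4600 42.5400 40.9200 34.1350 27.9450] k=[46 46 46 41 43 37 25]
t=8: x=[46.0000 46.0000 45.3250 41.9450 41.9200 36.1900 26.6200] k=[46 46 46 40 42 33 28]
t=9: x=[46.0000 46.0000 45.1900 41.0800 40.5150 33.5400 28.6750] k=[46 46 46 44 40 31 31]
t=10: x=[46.0000 46.0000 45.7300 43.7300 39.3250 32.2150 31.0000] k=[46 46 45 45 39 29 28]
t=11: x=[46.0000 45.8650 45.1350 44.1900 38.4600 30.2150 28.1350] k=[46 46 42 44 36 32 31]
t=12: x=[46.0000 45.4600 42.8100 42.6500 36.5400 32.4050 31.1350] k=[46 45 43 42 39 30 33]
t=13: x=[45.8650 44.8650 43.1350 41.7300 38.1900 31.6200 32.5950] k=[46 45 45 42 38 35 32]
t=14: x=[45.8650 45.1350 44.5950 41.8650 38.1350 35.0000 32.4050] k=[44 43 43 41 38 38 34]
t=15: x=[43.8650 43.1350 42.7300 40.8650 38.4050 37.4600 34.5400] k=[43 41 42 41 40 38 35]
t=16: x=[42.7300 41.4050 41.7300 41.0000 39.8650 37.8650 35.4050] k=[41 42 40 44 38 35 38]
t=17: x=[41.1350 41.5950 40.8100 42.6500 38.4050 35.8100 37.5950] k=[43 45 38 42 35 34 38]
t=18: x=[43.2700 43.7850 39.4850 40.5150 35.8100 34.6750 37.4600] k=[45 44 40 43 39 33 35]
t=19: x=[44.8650 43.5950 40.9450 42.0550 38.7300 34.0800 34.7300] k=[45 43 39 42 42 35 37]
t=20: x=[44.7300 42.7300 39.9450 41.5950 41.0550 36.2150 36.7300] k=[46 40 38 40 44 34 39]
t=21: x=[45.1900 40.5400 38.5400 40.2700 42.1100 36.0250 38.3250] k=[46 44 39 41 39 39 39]
t=22: x=[45.7300 43.5950 39.9450 40.4600 39.2700 39.0000 39.0000] k=[46 44 39 42 41 39 38]
t=23: x=[45.7300 43.5950 40.0800 41.4600 40.8650 39.1350 38.1350] k=[46 46 40 38 40 41 41]

[1.0000, 1.0000, 0.8696, 0.8261, 0.8696, 0.8913, 0.8913]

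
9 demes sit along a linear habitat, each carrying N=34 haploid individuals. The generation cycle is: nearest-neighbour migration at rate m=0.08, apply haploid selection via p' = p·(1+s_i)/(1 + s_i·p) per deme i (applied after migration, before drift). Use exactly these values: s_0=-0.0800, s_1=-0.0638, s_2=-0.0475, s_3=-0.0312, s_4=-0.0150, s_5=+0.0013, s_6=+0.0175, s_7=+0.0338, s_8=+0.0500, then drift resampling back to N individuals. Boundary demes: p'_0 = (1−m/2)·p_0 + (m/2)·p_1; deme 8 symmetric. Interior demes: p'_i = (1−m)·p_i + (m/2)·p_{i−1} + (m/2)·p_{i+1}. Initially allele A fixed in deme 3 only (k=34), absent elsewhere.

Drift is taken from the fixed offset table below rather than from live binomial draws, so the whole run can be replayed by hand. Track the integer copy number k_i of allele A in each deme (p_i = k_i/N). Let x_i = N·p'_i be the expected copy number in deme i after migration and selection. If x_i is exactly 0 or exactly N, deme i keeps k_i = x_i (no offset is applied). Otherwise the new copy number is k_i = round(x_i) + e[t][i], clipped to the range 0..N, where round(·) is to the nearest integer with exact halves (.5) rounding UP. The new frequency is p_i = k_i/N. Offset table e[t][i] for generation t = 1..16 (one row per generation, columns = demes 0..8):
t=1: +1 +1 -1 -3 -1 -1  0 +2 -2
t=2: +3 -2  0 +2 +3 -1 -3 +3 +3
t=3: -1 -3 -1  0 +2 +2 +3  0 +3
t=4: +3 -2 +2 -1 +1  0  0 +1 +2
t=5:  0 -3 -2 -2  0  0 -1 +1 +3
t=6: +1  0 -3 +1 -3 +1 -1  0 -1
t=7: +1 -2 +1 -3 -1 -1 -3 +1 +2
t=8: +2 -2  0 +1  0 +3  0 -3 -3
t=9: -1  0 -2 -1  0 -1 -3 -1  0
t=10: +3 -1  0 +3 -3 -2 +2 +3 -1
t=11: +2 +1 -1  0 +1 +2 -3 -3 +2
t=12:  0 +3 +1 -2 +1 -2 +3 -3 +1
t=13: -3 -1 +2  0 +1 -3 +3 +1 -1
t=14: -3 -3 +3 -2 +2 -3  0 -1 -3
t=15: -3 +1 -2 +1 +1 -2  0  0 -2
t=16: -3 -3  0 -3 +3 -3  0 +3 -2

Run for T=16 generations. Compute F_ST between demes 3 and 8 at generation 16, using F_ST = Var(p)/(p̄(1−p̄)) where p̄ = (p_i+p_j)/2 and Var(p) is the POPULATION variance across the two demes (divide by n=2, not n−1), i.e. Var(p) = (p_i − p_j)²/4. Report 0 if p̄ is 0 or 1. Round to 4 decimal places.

0.0625

t=0: k=[0 0 0 34 0 0 0 0 0]
t=1: x=[0.0000 0.0000 1.2979 31.1996 1.3404 0.0000 0.0000 0.0000 0.0000] k=[0 0 0 28 0 0 0 0 0]
t=2: x=[0.0000 0.0000 1.0685 25.5605 1.1037 0.0000 0.0000 0.0000 0.0000] k=[0 0 1 28 4 0 0 0 0]
t=3: x=[0.0000 0.0375 1.9487 25.7638 4.7380 0.1602 0.0000 0.0000 0.0000] k=[0 0 1 26 7 2 0 0 0]
t=4: x=[0.0000 0.0375 1.8720 24.0180 7.4715 2.1226 0.0814 0.0000 0.0000] k=[0 0 4 23 8 2 0 0 0]
t=5: x=[0.0000 0.1498 4.4098 21.3896 8.2651 2.1626 0.0814 0.0000 0.0000] k=[0 0 2 19 8 2 0 0 0]
t=6: x=[0.0000 0.0749 2.4855 17.6111 8.1063 2.1626 0.0814 0.0000 0.0000] k=[0 0 0 19 5 3 0 0 0]
t=7: x=[0.0000 0.0000 0.7247 17.4109 5.4109 2.9635 0.1221 0.0000 0.0000] k=[0 0 2 14 4 2 0 0 0]
t=8: x=[0.0000 0.0749 2.2937 12.8656 4.2633 2.0024 0.0814 0.0000 0.0000] k=[0 0 2 14 4 5 0 0 0]
t=9: x=[0.0000 0.0749 2.2937 12.8656 4.3820 4.7653 0.2035 0.0000 0.0000] k=[0 0 0 12 4 4 0 0 0]
t=10: x=[0.0000 0.0000 0.4575 10.9632 4.2633 3.8444 0.1628 0.0000 0.0000] k=[0 0 0 14 1 2 2 0 0]
t=11: x=[0.0000 0.0000 0.5338 12.6671 1.5377 1.9624 1.9517 0.0827 0.0000] k=[0 0 0 13 3 4 0 0 0]
t=12: x=[0.0000 0.0000 0.4957 11.8343 3.3936 3.8044 0.1628 0.0000 0.0000] k=[0 0 1 10 4 2 3 0 0]
t=13: x=[0.0000 0.0375 1.2596 9.1860 4.1051 2.1226 2.8855 0.1240 0.0000] k=[0 0 3 9 5 0 6 1 0]
t=14: x=[0.0000 0.1124 2.9848 8.3980 4.8963 0.4406 5.6412 1.1978 0.0420] k=[0 0 6 6 7 0 6 0 0]
t=15: x=[0.0000 0.2248 5.5309 5.8842 6.5992 0.5207 5.6007 0.2481 0.0000] k=[0 1 4 7 8 0 6 0 0]
t=16: x=[0.0368 1.0131 3.8314 6.7469 7.5509 0.5607 5.6007 0.2481 0.0000] k=[0 0 4 4 11 0 6 3 0]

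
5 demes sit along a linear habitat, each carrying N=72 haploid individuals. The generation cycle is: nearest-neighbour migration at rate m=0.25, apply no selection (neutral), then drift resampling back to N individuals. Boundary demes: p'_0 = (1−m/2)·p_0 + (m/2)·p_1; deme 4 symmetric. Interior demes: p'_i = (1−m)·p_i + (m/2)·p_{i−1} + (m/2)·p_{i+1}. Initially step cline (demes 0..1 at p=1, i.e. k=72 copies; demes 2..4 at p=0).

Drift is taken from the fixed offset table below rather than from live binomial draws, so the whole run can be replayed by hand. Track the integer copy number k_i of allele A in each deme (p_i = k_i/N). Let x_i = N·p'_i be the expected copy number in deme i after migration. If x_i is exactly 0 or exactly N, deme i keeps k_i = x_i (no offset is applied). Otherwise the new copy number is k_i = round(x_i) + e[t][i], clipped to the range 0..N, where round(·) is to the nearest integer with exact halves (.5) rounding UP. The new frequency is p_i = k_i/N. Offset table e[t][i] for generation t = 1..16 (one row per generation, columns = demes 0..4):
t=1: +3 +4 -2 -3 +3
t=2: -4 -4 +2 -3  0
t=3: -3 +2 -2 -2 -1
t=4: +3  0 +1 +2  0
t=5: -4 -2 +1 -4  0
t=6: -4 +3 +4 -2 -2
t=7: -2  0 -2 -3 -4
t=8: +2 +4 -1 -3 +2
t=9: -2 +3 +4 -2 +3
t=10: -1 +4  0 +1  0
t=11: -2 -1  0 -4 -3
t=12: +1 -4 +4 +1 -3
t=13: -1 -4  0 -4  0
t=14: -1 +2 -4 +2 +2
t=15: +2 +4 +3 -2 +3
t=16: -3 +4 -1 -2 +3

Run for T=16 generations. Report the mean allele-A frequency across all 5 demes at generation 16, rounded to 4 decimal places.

0.3806

t=0: k=[72 72 0 0 0]
t=1: x=[72.0000 63.0000 9.0000 0.0000 0.0000] k=[72 67 7 0 0]
t=2: x=[71.3750 60.1250 13.6250 0.8750 0.0000] k=[67 56 16 0 0]
t=3: x=[65.6250 52.3750 19.0000 2.0000 0.0000] k=[63 54 17 0 0]
t=4: x=[61.8750 50.5000 19.5000 2.1250 0.0000] k=[65 51 21 4 0]
t=5: x=[63.2500 49.0000 22.6250 5.6250 0.5000] k=[59 47 24 2 1]
t=6: x=[57.5000 45.6250 24.1250 4.6250 1.1250] k=[54 49 28 3 0]
t=7: x=[53.3750 47.0000 27.5000 5.7500 0.3750] k=[51 47 26 3 0]
t=8: x=[50.5000 44.8750 25.7500 5.5000 0.3750] k=[53 49 25 3 2]
t=9: x=[52.5000 46.5000 25.2500 5.6250 2.1250] k=[51 50 29 4 5]
t=10: x=[50.8750 47.5000 28.5000 7.2500 4.8750] k=[50 52 29 8 5]
t=11: x=[50.2500 48.8750 29.2500 10.2500 5.3750] k=[48 48 29 6 2]
t=12: x=[48.0000 45.6250 28.5000 8.3750 2.5000] k=[49 42 33 9 0]
t=13: x=[48.1250 41.7500 31.1250 10.8750 1.1250] k=[47 38 31 7 1]
t=14: x=[45.8750 38.2500 28.8750 9.2500 1.7500] k=[45 40 25 11 4]
t=15: x=[44.3750 38.7500 25.1250 11.8750 4.8750] k=[46 43 28 10 8]
t=16: x=[45.6250 41.5000 27.6250 12.0000 8.2500] k=[43 46 27 10 11]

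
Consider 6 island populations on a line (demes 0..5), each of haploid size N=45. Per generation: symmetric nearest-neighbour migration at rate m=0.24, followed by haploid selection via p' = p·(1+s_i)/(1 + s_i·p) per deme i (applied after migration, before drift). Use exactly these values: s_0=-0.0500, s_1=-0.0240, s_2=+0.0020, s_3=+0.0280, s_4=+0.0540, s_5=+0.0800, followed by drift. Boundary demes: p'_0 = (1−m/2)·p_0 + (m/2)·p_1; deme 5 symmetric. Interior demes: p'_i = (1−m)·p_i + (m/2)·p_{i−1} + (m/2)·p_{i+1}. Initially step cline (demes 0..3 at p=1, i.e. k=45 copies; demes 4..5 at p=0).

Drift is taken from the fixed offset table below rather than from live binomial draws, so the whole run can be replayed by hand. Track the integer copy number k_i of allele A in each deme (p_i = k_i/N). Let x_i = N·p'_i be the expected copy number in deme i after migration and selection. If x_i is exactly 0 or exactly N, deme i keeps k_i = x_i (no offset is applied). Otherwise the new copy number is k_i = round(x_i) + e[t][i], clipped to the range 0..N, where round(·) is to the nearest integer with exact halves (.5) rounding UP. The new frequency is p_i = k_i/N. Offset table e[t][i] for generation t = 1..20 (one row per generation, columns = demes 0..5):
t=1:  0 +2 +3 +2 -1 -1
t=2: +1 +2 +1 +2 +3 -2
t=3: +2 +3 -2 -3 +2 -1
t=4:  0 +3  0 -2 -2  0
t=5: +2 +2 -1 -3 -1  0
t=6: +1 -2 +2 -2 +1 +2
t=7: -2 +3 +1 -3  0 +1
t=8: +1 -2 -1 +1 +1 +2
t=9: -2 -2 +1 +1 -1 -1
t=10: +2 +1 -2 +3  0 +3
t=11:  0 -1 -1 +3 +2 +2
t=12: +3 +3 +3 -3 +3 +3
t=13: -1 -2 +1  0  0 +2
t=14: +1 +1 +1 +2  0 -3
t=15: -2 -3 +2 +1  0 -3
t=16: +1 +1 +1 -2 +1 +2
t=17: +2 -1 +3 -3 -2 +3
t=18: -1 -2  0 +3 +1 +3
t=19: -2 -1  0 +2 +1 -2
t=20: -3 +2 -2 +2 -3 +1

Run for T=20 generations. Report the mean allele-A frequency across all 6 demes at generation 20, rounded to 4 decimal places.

t=0: k=[45 45 45 45 0 0]
t=1: x=[45.0000 45.0000 45.0000 39.7299 5.6550 0.0000] k=[45 45 45 42 5 0]
t=2: x=[45.0000 45.0000 44.6407 38.0832 9.2196 0.6473] k=[45 45 45 40 12 0]
t=3: x=[45.0000 45.0000 44.4012 37.4157 14.4306 1.5512] k=[45 45 42 34 16 1]
t=4: x=[45.0000 44.6312 41.4066 33.0440 16.9114 3.0090] k=[45 45 41 31 15 3]
t=5: x=[45.0000 44.5083 40.2884 30.5522 16.0184 4.7576] k=[45 45 39 28 15 5]
t=6: x=[45.0000 44.2626 38.4112 28.0527 15.8964 6.6230] k=[45 42 40 26 17 9]
t=7: x=[44.6212 42.0538 38.5710 26.8996 17.6812 10.5696] k=[43 45 40 24 18 12]
t=8: x=[43.1512 44.1397 38.6908 25.5057 18.5709 13.4338] k=[44 42 38 27 20 15]
t=9: x=[43.6966 41.6862 37.1729 27.7745 20.8271 16.3934] k=[42 40 38 29 20 15]
t=10: x=[41.6023 39.8910 37.1729 29.2836 21.0681 16.3934] k=[44 41 35 32 21 19]
t=11: x=[43.5707 40.5434 35.3751 31.3045 22.6716 20.0920] k=[44 40 34 34 25 22]
t=12: x=[43.4448 39.6465 34.7358 33.1625 26.2972 23.2256] k=[45 43 38 30 29 26]
t=13: x=[44.7474 42.5851 37.6523 31.1066 29.3018 27.1944] k=[44 41 39 31 29 29]
t=14: x=[43.5707 41.0330 38.2914 31.9770 29.7742 29.7844] k=[45 42 39 34 30 27]
t=15: x=[44.6212 41.9313 38.7707 34.3462 30.6391 28.1782] k=[43 39 41 35 31 25]
t=16: x=[42.3970 39.6057 40.0488 35.4494 31.2669 26.5630] k=[43 41 41 33 32 29]
t=17: x=[42.6483 41.1554 40.0488 34.0701 32.2461 30.1358] k=[45 40 43 31 30 33]
t=18: x=[44.3689 40.8698 41.2069 32.5700 30.9923 33.3179] k=[43 39 41 36 32 36]
t=19: x=[42.3970 39.6057 40.1686 36.3152 33.4181 36.0831] k=[40 39 40 38 34 34]
t=20: x=[39.6426 39.1169 39.6494 37.9262 34.8980 34.6270] k=[37 41 38 40 32 36]

0.8296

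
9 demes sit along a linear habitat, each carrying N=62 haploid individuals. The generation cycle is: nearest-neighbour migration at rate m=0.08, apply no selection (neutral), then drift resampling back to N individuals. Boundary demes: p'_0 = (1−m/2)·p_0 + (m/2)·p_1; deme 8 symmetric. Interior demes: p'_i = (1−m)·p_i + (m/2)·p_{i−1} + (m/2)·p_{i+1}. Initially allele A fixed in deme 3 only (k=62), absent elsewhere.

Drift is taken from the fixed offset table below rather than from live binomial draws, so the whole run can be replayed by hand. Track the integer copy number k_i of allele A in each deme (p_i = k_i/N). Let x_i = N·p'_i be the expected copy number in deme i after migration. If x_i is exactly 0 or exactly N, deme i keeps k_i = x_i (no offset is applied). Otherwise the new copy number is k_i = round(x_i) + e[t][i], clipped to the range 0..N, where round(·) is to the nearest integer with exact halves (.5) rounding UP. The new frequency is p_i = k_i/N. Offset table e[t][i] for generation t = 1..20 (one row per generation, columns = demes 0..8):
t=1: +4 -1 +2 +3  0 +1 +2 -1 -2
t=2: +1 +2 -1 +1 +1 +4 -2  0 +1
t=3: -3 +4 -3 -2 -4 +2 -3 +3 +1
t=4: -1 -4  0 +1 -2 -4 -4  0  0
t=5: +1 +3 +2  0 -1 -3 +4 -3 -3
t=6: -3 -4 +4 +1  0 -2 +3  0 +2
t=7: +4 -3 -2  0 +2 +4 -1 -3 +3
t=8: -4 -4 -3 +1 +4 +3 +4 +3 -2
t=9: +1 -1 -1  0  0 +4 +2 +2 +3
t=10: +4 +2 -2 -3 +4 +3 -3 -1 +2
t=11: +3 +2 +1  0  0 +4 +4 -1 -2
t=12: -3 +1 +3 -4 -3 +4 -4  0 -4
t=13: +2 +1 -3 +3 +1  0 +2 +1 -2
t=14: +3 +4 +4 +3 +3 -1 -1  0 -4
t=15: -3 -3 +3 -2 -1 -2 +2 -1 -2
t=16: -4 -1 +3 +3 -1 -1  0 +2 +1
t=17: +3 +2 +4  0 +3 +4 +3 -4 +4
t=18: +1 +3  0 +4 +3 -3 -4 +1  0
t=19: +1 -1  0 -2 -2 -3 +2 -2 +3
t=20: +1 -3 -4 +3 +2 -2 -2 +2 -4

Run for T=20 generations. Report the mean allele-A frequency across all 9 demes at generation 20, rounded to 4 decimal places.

0.2186

t=0: k=[0 0 0 62 0 0 0 0 0]
t=1: x=[0.0000 0.0000 2.4800 57.0400 2.4800 0.0000 0.0000 0.0000 0.0000] k=[0 0 4 60 2 0 0 0 0]
t=2: x=[0.0000 0.1600 6.0800 55.4400 4.2400 0.0800 0.0000 0.0000 0.0000] k=[0 2 5 56 5 4 0 0 0]
t=3: x=[0.0800 2.0400 6.9200 51.9200 7.0000 3.8800 0.1600 0.0000 0.0000] k=[0 6 4 50 3 6 0 0 0]
t=4: x=[0.2400 5.6800 5.9200 46.2800 5.0000 5.6400 0.2400 0.0000 0.0000] k=[0 2 6 47 3 2 0 0 0]
t=5: x=[0.0800 2.0800 7.4800 43.6000 4.7200 1.9600 0.0800 0.0000 0.0000] k=[1 5 9 44 4 0 4 0 0]
t=6: x=[1.1600 5.0000 10.2400 41.0000 5.4400 0.3200 3.6800 0.1600 0.0000] k=[0 1 14 42 5 0 7 0 0]
t=7: x=[0.0400 1.4800 14.6000 39.4000 6.2800 0.4800 6.4400 0.2800 0.0000] k=[4 0 13 39 8 4 5 0 0]
t=8: x=[3.8400 0.6800 13.5200 36.7200 9.0800 4.2000 4.7600 0.2000 0.0000] k=[0 0 11 38 13 7 9 3 0]
t=9: x=[0.0000 0.4400 11.6400 35.9200 13.7600 7.3200 8.6800 3.1200 0.1200] k=[0 0 11 36 14 11 11 5 3]
t=10: x=[0.0000 0.4400 11.5600 34.1200 14.7600 11.1200 10.7600 5.1600 3.0800] k=[0 2 10 31 19 14 8 4 5]
t=11: x=[0.0800 2.2400 10.5200 29.6800 19.2800 13.9600 8.0800 4.2000 4.9600] k=[3 4 12 30 19 18 12 3 3]
t=12: x=[3.0400 4.2800 12.4000 28.8400 19.4000 17.8000 11.8800 3.3600 3.0000] k=[0 5 15 25 16 22 8 3 0]
t=13: x=[0.2000 5.2000 15.0000 24.2400 16.6000 21.2000 8.3600 3.0800 0.1200] k=[2 6 12 27 18 21 10 4 0]
t=14: x=[2.1600 6.0800 12.3600 26.0400 18.4800 20.4400 10.2000 4.0800 0.1600] k=[5 10 16 29 21 19 9 4 0]
t=15: x=[5.2000 10.0400 16.2800 28.1600 21.2400 18.6800 9.2000 4.0400 0.1600] k=[2 7 19 26 20 17 11 3 0]
t=16: x=[2.2000 7.2800 18.8000 25.4800 20.1200 16.8800 10.9200 3.2000 0.1200] k=[0 6 22 28 19 16 11 5 1]
t=17: x=[0.2400 6.4000 21.6000 27.4000 19.2400 15.9200 10.9600 5.0800 1.1600] k=[3 8 26 27 22 20 14 1 5]
t=18: x=[3.2000 8.5200 25.3200 26.7600 22.1200 19.8400 13.7200 1.6800 4.8400] k=[4 12 25 31 25 17 10 3 5]
t=19: x=[4.3200 12.2000 24.7200 30.5200 24.9200 17.0400 10.0000 3.3600 4.9200] k=[5 11 25 29 23 14 12 1 8]
t=20: x=[5.2400 11.3200 24.6000 28.6000 22.8800 14.2800 11.6400 1.7200 7.7200] k=[6 8 21 32 25 12 10 4 4]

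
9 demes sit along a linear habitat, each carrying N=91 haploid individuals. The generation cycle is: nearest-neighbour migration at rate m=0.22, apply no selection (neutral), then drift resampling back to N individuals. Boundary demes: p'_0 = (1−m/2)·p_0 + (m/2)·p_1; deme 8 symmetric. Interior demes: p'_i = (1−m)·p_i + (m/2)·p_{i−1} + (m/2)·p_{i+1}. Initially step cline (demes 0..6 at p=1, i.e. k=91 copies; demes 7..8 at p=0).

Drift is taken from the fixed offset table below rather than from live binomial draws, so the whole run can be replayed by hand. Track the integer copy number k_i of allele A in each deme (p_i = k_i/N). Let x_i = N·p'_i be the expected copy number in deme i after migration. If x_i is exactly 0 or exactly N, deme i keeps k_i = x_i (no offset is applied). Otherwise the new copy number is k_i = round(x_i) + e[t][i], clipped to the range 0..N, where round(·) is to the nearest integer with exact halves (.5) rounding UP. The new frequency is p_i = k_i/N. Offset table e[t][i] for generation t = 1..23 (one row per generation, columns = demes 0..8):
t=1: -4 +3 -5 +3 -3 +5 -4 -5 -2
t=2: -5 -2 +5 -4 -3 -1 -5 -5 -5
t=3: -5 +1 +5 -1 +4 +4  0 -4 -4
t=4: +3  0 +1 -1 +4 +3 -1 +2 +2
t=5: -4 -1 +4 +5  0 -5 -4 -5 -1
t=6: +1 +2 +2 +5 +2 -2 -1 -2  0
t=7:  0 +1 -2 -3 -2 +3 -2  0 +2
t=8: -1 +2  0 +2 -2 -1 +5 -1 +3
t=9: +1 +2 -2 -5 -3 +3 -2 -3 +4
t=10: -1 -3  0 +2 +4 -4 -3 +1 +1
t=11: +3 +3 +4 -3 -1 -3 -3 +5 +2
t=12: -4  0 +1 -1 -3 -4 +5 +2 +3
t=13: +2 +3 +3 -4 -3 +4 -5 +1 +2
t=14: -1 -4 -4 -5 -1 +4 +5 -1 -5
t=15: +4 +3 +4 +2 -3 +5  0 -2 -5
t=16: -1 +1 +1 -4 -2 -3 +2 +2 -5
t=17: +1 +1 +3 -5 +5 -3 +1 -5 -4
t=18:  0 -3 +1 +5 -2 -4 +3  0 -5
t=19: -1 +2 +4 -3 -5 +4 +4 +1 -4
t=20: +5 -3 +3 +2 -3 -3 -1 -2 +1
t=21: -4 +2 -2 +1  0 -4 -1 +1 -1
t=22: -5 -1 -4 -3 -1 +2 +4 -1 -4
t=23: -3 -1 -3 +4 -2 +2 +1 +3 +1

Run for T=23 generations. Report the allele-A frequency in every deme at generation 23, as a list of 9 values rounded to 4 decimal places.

[0.9670, 0.9670, 0.8791, 0.8681, 0.6813, 0.6484, 0.5714, 0.3736, 0.1538]

t=0: k=[91 91 91 91 91 91 91 0 0]
t=1: x=[91.0000 91.0000 91.0000 91.0000 91.0000 91.0000 80.9900 10.0100 0.0000] k=[91 91 91 91 91 91 77 5 0]
t=2: x=[91.0000 91.0000 91.0000 91.0000 91.0000 89.4600 70.6200 12.3700 0.5500] k=[91 91 91 91 91 88 66 7 0]
t=3: x=[91.0000 91.0000 91.0000 91.0000 90.6700 85.9100 61.9300 12.7200 0.7700] k=[91 91 91 91 91 90 62 9 0]
t=4: x=[91.0000 91.0000 91.0000 91.0000 90.8900 87.0300 59.2500 13.8400 0.9900] k=[91 91 91 91 91 90 58 16 3]
t=5: x=[91.0000 91.0000 91.0000 91.0000 90.8900 86.5900 56.9000 19.1900 4.4300] k=[91 91 91 91 91 82 53 14 3]
t=6: x=[91.0000 91.0000 91.0000 91.0000 90.0100 79.8000 51.9000 17.0800 4.2100] k=[91 91 91 91 91 78 51 15 4]
t=7: x=[91.0000 91.0000 91.0000 91.0000 89.5700 76.4600 50.0100 17.7500 5.2100] k=[91 91 91 91 88 79 48 18 7]
t=8: x=[91.0000 91.0000 91.0000 90.6700 87.3400 76.5800 48.1100 20.0900 8.2100] k=[91 91 91 91 85 76 53 19 11]
t=9: x=[91.0000 91.0000 91.0000 90.3400 84.6700 74.4600 51.7900 21.8600 11.8800] k=[91 91 91 85 82 77 50 19 16]
t=10: x=[91.0000 91.0000 90.3400 85.3300 81.7800 74.5800 49.5600 22.0800 16.3300] k=[91 91 90 87 86 71 47 23 17]
t=11: x=[91.0000 90.8900 89.7800 87.2200 84.4600 70.0100 47.0000 24.9800 17.6600] k=[91 91 91 84 83 67 44 30 20]
t=12: x=[91.0000 91.0000 90.2300 84.6600 81.3500 66.2300 44.9900 30.4400 21.1000] k=[91 91 91 84 78 62 50 32 24]
t=13: x=[91.0000 91.0000 90.2300 84.1100 76.9000 62.4400 49.3400 33.1000 24.8800] k=[91 91 91 80 74 66 44 34 27]
t=14: x=[91.0000 91.0000 89.7900 80.5500 73.7800 64.4600 45.3200 34.3300 27.7700] k=[91 91 86 76 73 68 50 33 23]
t=15: x=[91.0000 90.4500 85.4500 76.7700 72.7800 66.5700 50.1100 33.7700 24.1000] k=[91 91 89 79 70 72 50 32 19]
t=16: x=[91.0000 90.7800 88.1200 79.1100 71.2100 69.3600 50.4400 32.5500 20.4300] k=[91 91 89 75 69 66 52 35 15]
t=17: x=[91.0000 90.7800 87.6800 75.8800 69.3300 64.7900 51.6700 34.6700 17.2000] k=[91 91 91 71 74 62 53 30 13]
t=18: x=[91.0000 91.0000 88.8000 73.5300 72.3500 62.3300 51.4600 30.6600 14.8700] k=[91 91 90 79 70 58 54 31 10]
t=19: x=[91.0000 90.8900 88.9000 79.2200 69.6700 58.8800 51.9100 31.2200 12.3100] k=[91 91 91 76 65 63 56 32 8]
t=20: x=[91.0000 91.0000 89.3500 76.4400 65.9900 62.4500 54.1300 32.0000 10.6400] k=[91 91 91 78 63 59 53 30 12]
t=21: x=[91.0000 91.0000 89.5700 77.7800 64.2100 58.7800 51.1300 30.5500 13.9800] k=[91 91 88 79 64 55 50 32 13]
t=22: x=[91.0000 90.6700 87.3400 78.3400 64.6600 55.4400 48.5700 31.8900 15.0900] k=[91 90 83 75 64 57 53 31 11]
t=23: x=[90.8900 89.3400 82.8900 74.6700 64.4400 57.3300 51.0200 31.2200 13.2000] k=[88 88 80 79 62 59 52 34 14]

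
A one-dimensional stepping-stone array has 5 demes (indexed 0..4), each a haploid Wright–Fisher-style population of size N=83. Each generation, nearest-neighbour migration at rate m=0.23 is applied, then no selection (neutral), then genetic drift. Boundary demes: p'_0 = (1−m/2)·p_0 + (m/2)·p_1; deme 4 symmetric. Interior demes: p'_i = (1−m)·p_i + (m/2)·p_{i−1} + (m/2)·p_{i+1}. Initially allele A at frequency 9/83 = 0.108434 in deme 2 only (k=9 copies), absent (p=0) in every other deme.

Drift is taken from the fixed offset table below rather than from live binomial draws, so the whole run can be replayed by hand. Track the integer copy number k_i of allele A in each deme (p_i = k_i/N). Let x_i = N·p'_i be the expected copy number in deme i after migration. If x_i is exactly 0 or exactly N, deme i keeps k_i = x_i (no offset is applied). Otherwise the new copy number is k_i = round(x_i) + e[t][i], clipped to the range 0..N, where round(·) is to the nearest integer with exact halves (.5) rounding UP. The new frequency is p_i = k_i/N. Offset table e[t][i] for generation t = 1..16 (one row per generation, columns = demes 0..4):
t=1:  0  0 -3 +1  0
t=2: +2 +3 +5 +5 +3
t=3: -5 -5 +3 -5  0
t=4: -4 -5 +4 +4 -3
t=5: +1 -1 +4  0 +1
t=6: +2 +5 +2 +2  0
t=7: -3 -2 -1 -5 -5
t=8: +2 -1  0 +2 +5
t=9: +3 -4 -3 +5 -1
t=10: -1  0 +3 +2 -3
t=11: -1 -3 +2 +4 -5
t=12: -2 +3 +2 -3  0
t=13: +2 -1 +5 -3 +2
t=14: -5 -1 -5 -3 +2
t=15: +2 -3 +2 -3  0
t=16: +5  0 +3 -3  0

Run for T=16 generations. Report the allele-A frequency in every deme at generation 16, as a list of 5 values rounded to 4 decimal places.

[0.0843, 0.0241, 0.1205, 0.0000, 0.0723]

t=0: k=[0 0 9 0 0]
t=1: x=[0.0000 1.0350 6.9300 1.0350 0.0000] k=[0 1 4 2 0]
t=2: x=[0.1150 1.2300 3.4250 2.0000 0.2300] k=[2 4 8 7 3]
t=3: x=[2.2300 4.2300 7.4250 6.6550 3.4600] k=[0 0 10 2 3]
t=4: x=[0.0000 1.1500 7.9300 3.0350 2.8850] k=[0 0 12 7 0]
t=5: x=[0.0000 1.3800 10.0450 6.7700 0.8050] k=[0 0 14 7 2]
t=6: x=[0.0000 1.6100 11.5850 7.2300 2.5750] k=[0 7 14 9 3]
t=7: x=[0.8050 7.0000 12.6200 8.8850 3.6900] k=[0 5 12 4 0]
t=8: x=[0.5750 5.2300 10.2750 4.4600 0.4600] k=[3 4 10 6 5]
t=9: x=[3.1150 4.5750 8.8500 6.3450 5.1150] k=[6 1 6 11 4]
t=10: x=[5.4250 2.1500 6.0000 9.6200 4.8050] k=[4 2 9 12 2]
t=11: x=[3.7700 3.0350 8.5400 10.5050 3.1500] k=[3 0 11 15 0]
t=12: x=[2.6550 1.6100 10.1950 12.8150 1.7250] k=[1 5 12 10 2]
t=13: x=[1.4600 5.3450 10.9650 9.3100 2.9200] k=[3 4 16 6 5]
t=14: x=[3.1150 5.2650 13.4700 7.0350 5.1150] k=[0 4 8 4 7]
t=15: x=[0.4600 4.0000 7.0800 4.8050 6.6550] k=[2 1 9 2 7]
t=16: x=[1.8850 2.0350 7.2750 3.3800 6.4250] k=[7 2 10 0 6]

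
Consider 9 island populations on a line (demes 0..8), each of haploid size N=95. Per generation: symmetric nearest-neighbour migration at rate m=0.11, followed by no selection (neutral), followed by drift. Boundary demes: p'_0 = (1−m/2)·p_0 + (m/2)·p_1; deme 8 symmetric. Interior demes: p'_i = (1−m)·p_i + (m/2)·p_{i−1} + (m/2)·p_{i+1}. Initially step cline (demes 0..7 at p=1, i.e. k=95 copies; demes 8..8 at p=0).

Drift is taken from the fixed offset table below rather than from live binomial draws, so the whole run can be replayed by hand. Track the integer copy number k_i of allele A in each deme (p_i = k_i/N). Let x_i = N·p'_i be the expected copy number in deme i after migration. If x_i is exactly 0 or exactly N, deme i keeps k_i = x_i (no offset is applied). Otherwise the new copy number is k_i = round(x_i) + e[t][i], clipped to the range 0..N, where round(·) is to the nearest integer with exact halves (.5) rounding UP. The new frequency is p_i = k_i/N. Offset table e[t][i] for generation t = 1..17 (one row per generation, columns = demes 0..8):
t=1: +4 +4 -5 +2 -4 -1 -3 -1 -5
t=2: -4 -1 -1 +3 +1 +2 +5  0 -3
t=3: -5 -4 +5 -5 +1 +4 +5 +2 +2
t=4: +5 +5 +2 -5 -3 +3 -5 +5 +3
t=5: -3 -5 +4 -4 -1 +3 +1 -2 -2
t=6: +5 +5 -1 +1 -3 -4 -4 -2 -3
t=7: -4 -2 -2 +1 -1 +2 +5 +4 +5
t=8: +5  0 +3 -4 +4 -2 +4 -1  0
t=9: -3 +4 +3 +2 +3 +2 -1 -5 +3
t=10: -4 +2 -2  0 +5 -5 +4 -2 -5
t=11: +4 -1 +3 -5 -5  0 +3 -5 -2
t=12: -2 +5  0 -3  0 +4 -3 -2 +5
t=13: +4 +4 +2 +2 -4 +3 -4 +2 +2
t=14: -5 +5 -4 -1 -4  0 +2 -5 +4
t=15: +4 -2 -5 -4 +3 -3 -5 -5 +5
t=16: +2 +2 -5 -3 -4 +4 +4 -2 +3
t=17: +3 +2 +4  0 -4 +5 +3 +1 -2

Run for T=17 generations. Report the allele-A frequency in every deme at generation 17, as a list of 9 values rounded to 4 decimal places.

t=0: k=[95 95 95 95 95 95 95 95 0]
t=1: x=[95.0000 95.0000 95.0000 95.0000 95.0000 95.0000 95.0000 89.7750 5.2250] k=[95 95 95 95 95 95 95 89 0]
t=2: x=[95.0000 95.0000 95.0000 95.0000 95.0000 95.0000 94.6700 84.4350 4.8950] k=[95 95 95 95 95 95 95 84 2]
t=3: x=[95.0000 95.0000 95.0000 95.0000 95.0000 95.0000 94.3950 80.0950 6.5100] k=[95 95 95 95 95 95 95 82 9]
t=4: x=[95.0000 95.0000 95.0000 95.0000 95.0000 95.0000 94.2850 78.7000 13.0150] k=[95 95 95 95 95 95 89 84 16]
t=5: x=[95.0000 95.0000 95.0000 95.0000 95.0000 94.6700 89.0550 80.5350 19.7400] k=[95 95 95 95 95 95 90 79 18]
t=6: x=[95.0000 95.0000 95.0000 95.0000 95.0000 94.7250 89.6700 76.2500 21.3550] k=[95 95 95 95 95 91 86 74 18]
t=7: x=[95.0000 95.0000 95.0000 95.0000 94.7800 90.9450 85.6150 71.5800 21.0800] k=[95 95 95 95 94 93 91 76 26]
t=8: x=[95.0000 95.0000 95.0000 94.9450 94.0000 92.9450 90.2850 74.0750 28.7500] k=[95 95 95 91 95 91 94 73 29]
t=9: x=[95.0000 95.0000 94.7800 91.4400 94.5600 91.3850 92.6800 71.7350 31.4200] k=[95 95 95 93 95 93 92 67 34]
t=10: x=[95.0000 95.0000 94.8900 93.2200 94.7800 93.0550 90.6800 66.5600 35.8150] k=[95 95 93 93 95 88 95 65 31]
t=11: x=[95.0000 94.8900 93.1100 93.1100 94.5050 88.7700 92.9650 64.7800 32.8700] k=[95 94 95 88 90 89 95 60 31]
t=12: x=[94.9450 94.1100 94.5600 88.4950 89.8350 89.3850 92.7450 60.3300 32.5950] k=[93 95 95 85 90 93 90 58 38]
t=13: x=[93.1100 94.8900 94.4500 85.8250 89.8900 92.6700 88.4050 58.6600 39.1000] k=[95 95 95 88 86 95 84 61 41]
t=14: x=[95.0000 95.0000 94.6150 88.2750 86.6050 93.9000 83.3400 61.1650 42.1000] k=[95 95 91 87 83 94 85 56 46]
t=15: x=[95.0000 94.7800 91.0000 87.0000 83.8250 92.9000 83.9000 57.0450 46.5500] k=[95 93 86 83 87 90 79 52 52]
t=16: x=[94.8900 92.7250 86.2200 83.3850 86.9450 89.2300 78.1200 53.4850 52.0000] k=[95 95 81 80 83 93 82 51 55]
t=17: x=[95.0000 94.2300 81.7150 80.2200 83.3850 91.8450 80.9000 52.9250 54.7800] k=[95 95 86 80 79 95 84 54 53]

[1.0000, 1.0000, 0.9053, 0.8421, 0.8316, 1.0000, 0.8842, 0.5684, 0.5579]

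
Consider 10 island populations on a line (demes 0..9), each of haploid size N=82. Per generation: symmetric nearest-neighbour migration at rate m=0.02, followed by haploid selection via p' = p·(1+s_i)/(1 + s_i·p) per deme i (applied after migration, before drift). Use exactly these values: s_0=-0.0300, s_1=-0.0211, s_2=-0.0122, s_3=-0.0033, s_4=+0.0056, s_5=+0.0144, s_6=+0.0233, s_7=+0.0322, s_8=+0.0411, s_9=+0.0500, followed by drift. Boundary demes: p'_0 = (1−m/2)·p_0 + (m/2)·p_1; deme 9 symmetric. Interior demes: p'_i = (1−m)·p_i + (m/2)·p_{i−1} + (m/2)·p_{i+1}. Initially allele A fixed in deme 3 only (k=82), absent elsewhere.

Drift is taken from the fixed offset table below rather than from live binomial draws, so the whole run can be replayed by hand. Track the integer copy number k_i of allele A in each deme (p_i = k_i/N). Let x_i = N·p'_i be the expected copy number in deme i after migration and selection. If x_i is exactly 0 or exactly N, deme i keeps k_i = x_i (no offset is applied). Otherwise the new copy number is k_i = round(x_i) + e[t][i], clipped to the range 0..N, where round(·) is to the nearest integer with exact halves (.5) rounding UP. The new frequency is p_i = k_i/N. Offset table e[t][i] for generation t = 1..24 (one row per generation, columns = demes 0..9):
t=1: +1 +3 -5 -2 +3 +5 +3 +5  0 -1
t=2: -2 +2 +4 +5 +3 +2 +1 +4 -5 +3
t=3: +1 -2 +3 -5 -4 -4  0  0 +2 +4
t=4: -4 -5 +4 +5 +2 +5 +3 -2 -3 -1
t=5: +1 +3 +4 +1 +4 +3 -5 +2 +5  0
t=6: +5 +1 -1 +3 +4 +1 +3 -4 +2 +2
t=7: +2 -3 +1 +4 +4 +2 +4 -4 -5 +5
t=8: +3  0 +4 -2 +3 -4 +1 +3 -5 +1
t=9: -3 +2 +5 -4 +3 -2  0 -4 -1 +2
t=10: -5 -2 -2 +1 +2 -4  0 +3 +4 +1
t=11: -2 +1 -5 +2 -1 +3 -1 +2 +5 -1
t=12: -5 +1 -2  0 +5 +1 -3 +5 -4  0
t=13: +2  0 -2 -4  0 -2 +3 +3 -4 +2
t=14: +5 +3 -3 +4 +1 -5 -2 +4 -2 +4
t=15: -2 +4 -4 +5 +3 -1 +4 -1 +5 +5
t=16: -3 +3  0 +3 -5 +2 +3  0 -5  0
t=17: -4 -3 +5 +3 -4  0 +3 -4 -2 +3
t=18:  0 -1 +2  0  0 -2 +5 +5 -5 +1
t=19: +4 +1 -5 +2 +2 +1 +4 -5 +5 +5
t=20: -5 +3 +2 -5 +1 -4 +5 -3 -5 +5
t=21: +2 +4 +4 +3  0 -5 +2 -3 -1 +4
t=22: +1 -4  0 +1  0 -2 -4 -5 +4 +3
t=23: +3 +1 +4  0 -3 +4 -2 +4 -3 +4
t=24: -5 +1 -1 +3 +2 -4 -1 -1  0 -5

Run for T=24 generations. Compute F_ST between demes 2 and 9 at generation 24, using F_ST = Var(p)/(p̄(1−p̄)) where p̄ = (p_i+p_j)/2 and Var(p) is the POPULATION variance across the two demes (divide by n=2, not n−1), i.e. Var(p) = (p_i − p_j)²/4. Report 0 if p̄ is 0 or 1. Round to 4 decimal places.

t=0: k=[0 0 0 82 0 0 0 0 0 0]
t=1: x=[0.0000 0.0000 0.8101 80.3547 0.8245 0.0000 0.0000 0.0000 0.0000 0.0000] k=[0 0 0 78 4 0 0 0 0 0]
t=2: x=[0.0000 0.0000 0.7706 76.4630 4.7248 0.0406 0.0000 0.0000 0.0000 0.0000] k=[0 0 5 81 8 2 0 0 0 0]
t=3: x=[0.0000 0.0489 5.6451 79.5020 8.7134 2.0686 0.0205 0.0000 0.0000 0.0000] k=[0 0 9 75 5 0 0 0 0 0]
t=4: x=[0.0000 0.0881 9.4667 73.6152 5.6794 0.0507 0.0000 0.0000 0.0000 0.0000] k=[0 0 13 79 8 5 0 0 0 0]
t=5: x=[0.0000 0.1273 13.3919 77.6163 8.7234 5.0473 0.0512 0.0000 0.0000 0.0000] k=[0 3 17 79 13 8 0 0 0 0]
t=6: x=[0.0291 3.0468 17.3118 77.7066 13.6735 8.0735 0.0819 0.0000 0.0000 0.0000] k=[5 4 16 81 18 9 3 0 0 0]
t=7: x=[4.8492 4.0472 16.3686 79.7127 18.6202 9.1455 3.0979 0.0310 0.0000 0.0000] k=[7 1 17 82 23 11 7 0 0 0]
t=8: x=[6.7489 1.1946 17.3217 80.7560 23.5637 11.2177 7.1183 0.0723 0.0000 0.0000] k=[10 1 21 79 27 7 8 3 0 0]
t=9: x=[9.6477 1.2632 21.1866 77.8871 27.4218 7.3046 8.1067 3.1136 0.0312 0.0000] k=[7 3 26 74 30 5 8 0 0 0]
t=10: x=[6.7684 3.2037 26.0314 73.0537 30.2966 5.3511 8.0558 0.0826 0.0000 0.0000] k=[2 1 24 74 32 1 8 3 0 0]
t=11: x=[1.9317 1.2142 24.0608 73.0537 32.2192 1.3995 8.0456 3.1136 0.0312 0.0000] k=[0 2 19 75 31 4 7 5 5 0]
t=12: x=[0.0194 2.1058 19.2089 73.9761 31.2780 4.3586 7.0979 5.1714 5.1407 0.0525] k=[0 3 17 74 36 5 4 10 1 0]
t=13: x=[0.0291 3.0468 17.2621 73.0236 36.1829 5.3713 4.1600 10.1280 1.1238 0.0105] k=[2 3 15 69 36 3 7 13 0 2]
t=14: x=[1.9511 3.0468 15.2669 68.0919 36.1128 3.4165 7.1693 13.1563 0.1562 2.0765] k=[7 6 12 72 37 0 5 17 0 6]
t=15: x=[6.7977 5.9512 12.4102 71.0186 37.0934 0.4260 5.1807 17.1356 0.2394 6.2145] k=[5 10 8 76 40 0 9 16 5 11]
t=16: x=[4.9076 9.7454 8.6050 74.9387 40.0744 0.4970 9.1658 16.2286 5.3686 11.4109] k=[2 13 9 78 35 2 12 16 0 11]
t=17: x=[2.0483 12.6206 9.6252 76.8641 35.2122 2.4639 12.1769 16.2082 0.2811 11.3591] k=[0 10 15 80 31 2 15 12 0 14]
t=18: x=[0.0970 9.7651 15.4455 78.8500 31.3080 2.4538 15.1220 12.2363 0.2707 14.4310] k=[0 9 17 79 31 0 20 17 0 15]
t=19: x=[0.0873 8.8207 17.3713 77.8871 31.2780 0.5173 20.1176 17.2884 0.3331 15.4526] k=[4 10 12 80 33 2 24 12 5 20]
t=20: x=[3.9441 9.7749 12.5291 78.8400 33.2704 2.5653 24.0496 12.3794 5.4204 20.5932] k=[0 13 15 74 34 0 29 9 0 26]
t=21: x=[0.1261 12.6600 15.4158 72.9835 34.1713 0.6390 28.9398 9.3698 0.3643 26.6094] k=[2 17 19 76 34 0 31 6 0 31]
t=22: x=[2.0871 16.5860 19.3678 74.9888 34.1913 0.6593 30.8821 6.3738 0.3851 31.6325] k=[3 13 19 76 34 0 27 1 4 35]
t=23: x=[3.0104 12.7290 19.3281 74.9888 34.1913 0.6187 26.8845 1.3309 4.4464 35.6700] k=[6 14 23 75 31 5 25 5 1 40]
t=24: x=[5.9107 13.7640 23.2251 74.0162 31.2880 5.5333 24.9984 5.3154 1.4877 40.6097] k=[1 15 22 77 33 2 24 4 1 36]

0.0319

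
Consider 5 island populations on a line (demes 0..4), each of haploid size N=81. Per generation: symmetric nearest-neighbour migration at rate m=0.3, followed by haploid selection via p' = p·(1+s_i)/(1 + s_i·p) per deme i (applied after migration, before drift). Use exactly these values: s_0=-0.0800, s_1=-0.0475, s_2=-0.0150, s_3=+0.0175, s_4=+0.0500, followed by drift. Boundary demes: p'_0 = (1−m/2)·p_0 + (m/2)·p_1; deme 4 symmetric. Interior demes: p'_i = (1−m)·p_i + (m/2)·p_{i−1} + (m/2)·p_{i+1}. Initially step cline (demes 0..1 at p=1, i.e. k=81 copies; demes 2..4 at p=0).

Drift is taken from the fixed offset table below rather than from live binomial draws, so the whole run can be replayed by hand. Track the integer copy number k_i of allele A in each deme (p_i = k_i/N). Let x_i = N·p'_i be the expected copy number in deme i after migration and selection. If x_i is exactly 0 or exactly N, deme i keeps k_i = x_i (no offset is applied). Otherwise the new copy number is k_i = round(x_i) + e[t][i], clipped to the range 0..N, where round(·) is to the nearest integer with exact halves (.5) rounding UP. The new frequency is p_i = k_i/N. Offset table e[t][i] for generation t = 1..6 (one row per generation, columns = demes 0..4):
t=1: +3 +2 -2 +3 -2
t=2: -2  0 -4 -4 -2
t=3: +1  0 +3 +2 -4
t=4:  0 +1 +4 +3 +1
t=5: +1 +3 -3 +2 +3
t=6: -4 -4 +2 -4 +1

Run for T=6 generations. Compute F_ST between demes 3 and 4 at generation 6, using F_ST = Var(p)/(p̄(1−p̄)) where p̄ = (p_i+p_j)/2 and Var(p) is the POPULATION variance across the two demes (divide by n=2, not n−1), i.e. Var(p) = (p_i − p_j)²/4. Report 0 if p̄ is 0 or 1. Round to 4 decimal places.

t=0: k=[81 81 0 0 0]
t=1: x=[81.0000 68.3388 11.9947 0.0000 0.0000] k=[81 70 10 0 0]
t=2: x=[79.2097 61.9501 17.2935 1.5258 0.0000] k=[77 62 13 0 0]
t=3: x=[74.2518 56.0681 18.1860 1.9833 0.0000] k=[75 56 21 4 0]
t=4: x=[71.4710 52.7108 23.4474 6.0464 0.6298] k=[71 54 27 9 2]
t=5: x=[67.5400 51.5947 28.0721 10.8115 3.1965] k=[69 55 25 13 6]
t=6: x=[65.9024 51.6961 27.4252 13.9492 7.3704] k=[62 48 29 10 8]

0.0015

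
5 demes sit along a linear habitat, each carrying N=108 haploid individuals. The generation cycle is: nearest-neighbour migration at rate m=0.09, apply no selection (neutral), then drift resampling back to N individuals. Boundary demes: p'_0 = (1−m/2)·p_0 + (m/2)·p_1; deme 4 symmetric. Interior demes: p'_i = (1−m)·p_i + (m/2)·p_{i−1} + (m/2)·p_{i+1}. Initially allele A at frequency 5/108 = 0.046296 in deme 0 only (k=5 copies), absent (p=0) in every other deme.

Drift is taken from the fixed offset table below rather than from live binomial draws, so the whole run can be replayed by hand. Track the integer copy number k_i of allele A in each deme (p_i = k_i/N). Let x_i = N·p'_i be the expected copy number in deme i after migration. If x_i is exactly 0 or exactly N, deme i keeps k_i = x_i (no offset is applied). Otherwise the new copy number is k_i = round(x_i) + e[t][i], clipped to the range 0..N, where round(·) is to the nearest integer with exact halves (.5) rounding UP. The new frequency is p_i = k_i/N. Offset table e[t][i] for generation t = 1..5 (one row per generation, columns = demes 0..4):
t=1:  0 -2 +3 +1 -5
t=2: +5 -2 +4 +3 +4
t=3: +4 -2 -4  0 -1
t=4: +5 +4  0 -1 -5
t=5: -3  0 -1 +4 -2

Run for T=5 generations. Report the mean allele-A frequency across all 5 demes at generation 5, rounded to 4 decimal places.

t=0: k=[5 0 0 0 0]
t=1: x=[4.7750 0.2250 0.0000 0.0000 0.0000] k=[5 0 0 0 0]
t=2: x=[4.7750 0.2250 0.0000 0.0000 0.0000] k=[10 0 0 0 0]
t=3: x=[9.5500 0.4500 0.0000 0.0000 0.0000] k=[14 0 0 0 0]
t=4: x=[13.3700 0.6300 0.0000 0.0000 0.0000] k=[18 5 0 0 0]
t=5: x=[17.4150 5.3600 0.2250 0.0000 0.0000] k=[14 5 0 0 0]

0.0352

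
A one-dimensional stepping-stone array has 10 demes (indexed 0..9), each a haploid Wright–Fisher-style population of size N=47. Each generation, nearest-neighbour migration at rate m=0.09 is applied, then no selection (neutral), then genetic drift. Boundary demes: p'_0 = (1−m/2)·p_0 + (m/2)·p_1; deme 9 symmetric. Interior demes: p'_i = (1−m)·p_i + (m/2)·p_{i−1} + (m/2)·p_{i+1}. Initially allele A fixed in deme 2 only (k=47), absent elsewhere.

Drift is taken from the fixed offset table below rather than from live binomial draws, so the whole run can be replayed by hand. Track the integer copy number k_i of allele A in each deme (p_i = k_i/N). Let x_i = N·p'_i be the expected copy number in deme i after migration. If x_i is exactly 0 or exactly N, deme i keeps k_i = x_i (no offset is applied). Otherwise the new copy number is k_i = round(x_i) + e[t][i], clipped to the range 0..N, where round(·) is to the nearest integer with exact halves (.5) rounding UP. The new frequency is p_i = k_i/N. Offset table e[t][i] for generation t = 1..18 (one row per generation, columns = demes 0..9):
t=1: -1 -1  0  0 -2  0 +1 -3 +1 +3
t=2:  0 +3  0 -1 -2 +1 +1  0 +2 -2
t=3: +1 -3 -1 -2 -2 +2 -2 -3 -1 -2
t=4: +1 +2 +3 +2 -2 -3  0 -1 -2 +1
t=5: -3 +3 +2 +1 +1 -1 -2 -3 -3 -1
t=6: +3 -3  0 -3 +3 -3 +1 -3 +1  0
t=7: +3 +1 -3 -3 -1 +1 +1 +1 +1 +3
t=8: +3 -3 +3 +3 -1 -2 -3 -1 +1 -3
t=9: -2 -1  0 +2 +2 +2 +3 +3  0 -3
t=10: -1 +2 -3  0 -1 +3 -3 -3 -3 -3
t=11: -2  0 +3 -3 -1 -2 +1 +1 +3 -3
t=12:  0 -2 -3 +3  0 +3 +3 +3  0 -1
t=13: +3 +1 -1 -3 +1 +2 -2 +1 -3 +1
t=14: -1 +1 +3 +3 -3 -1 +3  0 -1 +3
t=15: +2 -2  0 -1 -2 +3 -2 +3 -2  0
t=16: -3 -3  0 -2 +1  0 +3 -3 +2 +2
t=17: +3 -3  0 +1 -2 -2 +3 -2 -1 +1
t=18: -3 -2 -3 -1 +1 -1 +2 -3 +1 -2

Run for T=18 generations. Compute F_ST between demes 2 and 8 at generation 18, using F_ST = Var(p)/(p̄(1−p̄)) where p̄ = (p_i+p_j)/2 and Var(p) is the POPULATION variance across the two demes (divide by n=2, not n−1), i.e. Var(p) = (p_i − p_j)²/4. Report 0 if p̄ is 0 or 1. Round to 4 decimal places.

0.0893

t=0: k=[0 0 47 0 0 0 0 0 0 0]
t=1: x=[0.0000 2.1150 42.7700 2.1150 0.0000 0.0000 0.0000 0.0000 0.0000 0.0000] k=[0 1 43 2 0 0 0 0 0 0]
t=2: x=[0.0450 2.8450 39.2650 3.7550 0.0900 0.0000 0.0000 0.0000 0.0000 0.0000] k=[0 6 39 3 0 0 0 0 0 0]
t=3: x=[0.2700 7.2150 35.8950 4.4850 0.1350 0.0000 0.0000 0.0000 0.0000 0.0000] k=[1 4 35 2 0 0 0 0 0 0]
t=4: x=[1.1350 5.2600 32.1200 3.3950 0.0900 0.0000 0.0000 0.0000 0.0000 0.0000] k=[2 7 35 5 0 0 0 0 0 0]
t=5: x=[2.2250 8.0350 32.3900 6.1250 0.2250 0.0000 0.0000 0.0000 0.0000 0.0000] k=[0 11 34 7 1 0 0 0 0 0]
t=6: x=[0.4950 11.5400 31.7500 7.9450 1.2250 0.0450 0.0000 0.0000 0.0000 0.0000] k=[3 9 32 5 4 0 0 0 0 0]
t=7: x=[3.2700 9.7650 29.7500 6.1700 3.8650 0.1800 0.0000 0.0000 0.0000 0.0000] k=[6 11 27 3 3 1 0 0 0 0]
t=8: x=[6.2250 11.4950 25.2000 4.0800 2.9100 1.0450 0.0450 0.0000 0.0000 0.0000] k=[9 8 28 7 2 0 0 0 0 0]
t=9: x=[8.9550 8.9450 26.1550 7.7200 2.1350 0.0900 0.0000 0.0000 0.0000 0.0000] k=[7 8 26 10 4 2 0 0 0 0]
t=10: x=[7.0450 8.7650 24.4700 10.4500 4.1800 2.0000 0.0900 0.0000 0.0000 0.0000] k=[6 11 21 10 3 5 0 0 0 0]
t=11: x=[6.2250 11.2250 20.0550 10.1800 3.4050 4.6850 0.2250 0.0000 0.0000 0.0000] k=[4 11 23 7 2 3 1 0 0 0]
t=12: x=[4.3150 11.2250 21.7400 7.4950 2.2700 2.8650 1.0450 0.0450 0.0000 0.0000] k=[4 9 19 10 2 6 4 3 0 0]
t=13: x=[4.2250 9.2250 18.1450 10.0450 2.5400 5.7300 4.0450 2.9100 0.1350 0.0000] k=[7 10 17 7 4 8 2 4 0 0]
t=14: x=[7.1350 10.1800 16.2350 7.3150 4.3150 7.5500 2.3600 3.7300 0.1800 0.0000] k=[6 11 19 10 1 7 5 4 0 0]
t=15: x=[6.2250 11.1350 18.2350 10.0000 1.6750 6.6400 5.0450 3.8650 0.1800 0.0000] k=[8 9 18 9 0 10 3 7 0 0]
t=16: x=[8.0450 9.3600 17.1900 9.0000 0.8550 9.2350 3.4950 6.5050 0.3150 0.0000] k=[5 6 17 7 2 9 6 4 2 0]
t=17: x=[5.0450 6.4500 16.0550 7.2250 2.5400 8.5500 6.0450 4.0000 2.0000 0.0900] k=[8 3 16 8 1 7 9 2 1 1]
t=18: x=[7.7750 3.8100 15.0550 8.0450 1.5850 6.8200 8.5950 2.2700 1.0450 1.0000] k=[5 2 12 7 3 6 11 0 2 0]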